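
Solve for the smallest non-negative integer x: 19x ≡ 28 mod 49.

The inverse of 19 mod 49 is 31 (since 19·31 = 589 ≡ 1).
So x ≡ 31·28 = 868 ≡ 35 (mod 49).
Check: 19·35 = 665 = 13·49 + 28.

35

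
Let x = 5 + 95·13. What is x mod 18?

16

95·13 = 1235.
Dividing 1235 by 18 gives quotient 68 and remainder 11.
(5 + 11) mod 18 = 16.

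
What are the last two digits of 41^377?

Square-and-reduce mod 100: 41^1≡41, 41^2≡81, 41^4≡61, 41^8≡21, 41^16≡41, 41^32≡81, 41^64≡61, 41^128≡21, 41^256≡41.
377 = 1 + 8 + 16 + 32 + 64 + 256, so 41^377 ≡ 41·21·41·81·61·41 ≡ 81 (mod 100).

81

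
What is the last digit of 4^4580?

6

Powers of 4 mod 10 repeat with period 2: 4, 6.
4580 mod 2 = 0, so the last digit matches 4^2 = 6.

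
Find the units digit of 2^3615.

8

Powers of 2 mod 10 repeat with period 4: 2, 4, 8, 6.
3615 mod 4 = 3, so the last digit matches 2^3 = 8.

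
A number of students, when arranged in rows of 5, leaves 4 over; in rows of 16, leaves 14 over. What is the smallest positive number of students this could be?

14

x ≡ 4 (mod 5) gives x ∈ {4, 9, 14}.
The first of these with x mod 16 = 14 is 14.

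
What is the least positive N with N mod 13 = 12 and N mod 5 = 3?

x ≡ 3 (mod 5) gives x ∈ {3, 8, 13, 18, 23, 28, 33, 38}.
The first of these with x mod 13 = 12 is 38.

38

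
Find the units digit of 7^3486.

9

The units digit of 7^n cycles with period 4: 7, 9, 3, 1, …
3486 leaves remainder 2 on division by 4, so 7^3486 ends in 9.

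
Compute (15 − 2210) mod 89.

Dividing 2210 by 89 gives quotient 24 and remainder 74.
(15 − 74) mod 89 = 30.

30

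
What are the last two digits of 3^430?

49

Square-and-reduce mod 100: 3^1≡3, 3^2≡9, 3^4≡81, 3^8≡61, 3^16≡21, 3^32≡41, 3^64≡81, 3^128≡61, 3^256≡21.
Since 430 = 2 + 4 + 8 + 32 + 128 + 256 in binary, 3^430 ≡ 9·81·61·41·61·21 ≡ 49 (mod 100).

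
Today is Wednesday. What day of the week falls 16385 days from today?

Monday

16385 mod 7 = 5 (since 2340·7 = 16380).
Wednesday + 5 days → Monday.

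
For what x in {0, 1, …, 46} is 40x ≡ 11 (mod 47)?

40⁻¹ ≡ 20 (mod 47) because 40·20 = 800 = 17·47 + 1.
So x ≡ 20·11 = 220 ≡ 32 (mod 47).

32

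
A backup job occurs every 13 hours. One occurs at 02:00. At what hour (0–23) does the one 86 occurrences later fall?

16

86·13 = 1118.
1118 mod 24 = 14 (since 46·24 = 1104).
(2 + 14) mod 24 = 16.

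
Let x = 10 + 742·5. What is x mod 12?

0

742·5 = 3710.
3710 − 309·12 = 2, so 3710 ≡ 2 (mod 12).
(10 + 2) mod 12 = 0.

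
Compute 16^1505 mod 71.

1

Successive squares of 16 mod 71: 16^1≡16, 16^2≡43, 16^4≡3, 16^8≡9, 16^16≡10, 16^32≡29, 16^64≡60, 16^128≡50, 16^256≡15, 16^512≡12, 16^1024≡2.
Since 1505 = 1 + 32 + 64 + 128 + 256 + 1024 in binary, 16^1505 ≡ 16·29·60·50·15·2 ≡ 1 (mod 71).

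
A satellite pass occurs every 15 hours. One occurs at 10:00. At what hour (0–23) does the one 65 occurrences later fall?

1

65·15 = 975.
975 = 40·24 + 15, so 975 mod 24 = 15.
(10 + 15) mod 24 = 1.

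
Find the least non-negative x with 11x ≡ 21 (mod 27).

24

11⁻¹ ≡ 5 (mod 27) because 11·5 = 55 = 2·27 + 1.
Multiplying both sides by 5: x ≡ 5·21 = 105 ≡ 24 (mod 27).
Check: 11·24 = 264 = 9·27 + 21.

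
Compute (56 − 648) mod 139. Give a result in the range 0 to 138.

648 = 4·139 + 92, so 648 mod 139 = 92.
(56 − 92) mod 139 = 103.

103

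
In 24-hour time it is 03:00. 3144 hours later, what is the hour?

3

Dividing 3144 by 24 gives quotient 131 and remainder 0.
(3 + 0) mod 24 = 3.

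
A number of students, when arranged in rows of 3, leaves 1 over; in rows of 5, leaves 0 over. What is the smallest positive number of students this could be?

10

x ≡ 1 (mod 3) gives x ∈ {1, 4, 7, 10}.
The first of these with x mod 5 = 0 is 10.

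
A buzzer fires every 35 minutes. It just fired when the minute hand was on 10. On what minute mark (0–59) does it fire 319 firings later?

319·35 = 11165.
Dividing 11165 by 60 gives quotient 186 and remainder 5.
(10 + 5) mod 60 = 15.

15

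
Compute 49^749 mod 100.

49

Successive squares of 49 mod 100: 49^1≡49, 49^2≡1, 49^4≡1, 49^8≡1, 49^16≡1, 49^32≡1, 49^64≡1, 49^128≡1, 49^256≡1, 49^512≡1.
Since 749 = 1 + 4 + 8 + 32 + 64 + 128 + 512 in binary, 49^749 ≡ 49·1·1·1·1·1·1 ≡ 49 (mod 100).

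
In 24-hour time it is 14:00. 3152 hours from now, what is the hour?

22

3152 − 131·24 = 8, so 3152 ≡ 8 (mod 24).
(14 + 8) mod 24 = 22.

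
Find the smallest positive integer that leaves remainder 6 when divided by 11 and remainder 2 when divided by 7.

x ≡ 2 (mod 7) gives x ∈ {2, 9, 16, 23, 30, 37, 44, 51, …}.
The first of these with x mod 11 = 6 is 72.

72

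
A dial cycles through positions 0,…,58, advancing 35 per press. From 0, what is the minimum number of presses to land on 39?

50

The inverse of 35 mod 59 is 27 (since 35·27 = 945 ≡ 1).
Multiplying both sides by 27: x ≡ 27·39 = 1053 ≡ 50 (mod 59).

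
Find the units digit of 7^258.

9

The units digit of 7^n cycles with period 4: 7, 9, 3, 1, …
258 mod 4 = 2, so the last digit matches 7^2 = 9.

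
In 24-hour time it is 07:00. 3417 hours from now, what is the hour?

16

Dividing 3417 by 24 gives quotient 142 and remainder 9.
(7 + 9) mod 24 = 16.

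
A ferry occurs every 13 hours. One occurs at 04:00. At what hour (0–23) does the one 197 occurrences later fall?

197·13 = 2561.
2561 − 106·24 = 17, so 2561 ≡ 17 (mod 24).
(4 + 17) mod 24 = 21.

21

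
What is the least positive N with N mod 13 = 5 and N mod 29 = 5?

x ≡ 5 (mod 13) gives x ∈ {5}.
The first of these with x mod 29 = 5 is 5.

5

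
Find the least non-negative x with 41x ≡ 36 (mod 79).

41⁻¹ ≡ 27 (mod 79) because 41·27 = 1107 = 14·79 + 1.
So x ≡ 27·36 = 972 ≡ 24 (mod 79).
Check: 41·24 = 984 = 12·79 + 36.

24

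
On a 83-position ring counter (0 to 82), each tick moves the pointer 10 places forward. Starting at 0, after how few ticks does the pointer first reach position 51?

10⁻¹ ≡ 25 (mod 83) because 10·25 = 250 = 3·83 + 1.
So x ≡ 25·51 = 1275 ≡ 30 (mod 83).

30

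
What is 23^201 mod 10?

The units digit of 23^n cycles with period 4: 3, 9, 7, 1, …
201 mod 4 = 1, so the last digit matches 3^1 = 3.

3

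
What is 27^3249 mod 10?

7

Last digits of 7^n: 7, 9, 3, 1 (period 4).
3249 mod 4 = 1, so the last digit matches 7^1 = 7.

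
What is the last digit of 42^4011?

8

Last digits of 2^n: 2, 4, 8, 6 (period 4).
4011 leaves remainder 3 on division by 4, so 42^4011 ends in 8.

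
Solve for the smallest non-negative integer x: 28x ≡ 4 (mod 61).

The inverse of 28 mod 61 is 24 (since 28·24 = 672 ≡ 1).
Multiplying both sides by 24: x ≡ 24·4 = 96 ≡ 35 (mod 61).

35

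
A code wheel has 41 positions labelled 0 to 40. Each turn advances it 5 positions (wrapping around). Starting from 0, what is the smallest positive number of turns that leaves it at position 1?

33

41 = 8·5 + 1
5 = 5·1 + 0
Back-substituting gives 5·33 ≡ 1 (mod 41).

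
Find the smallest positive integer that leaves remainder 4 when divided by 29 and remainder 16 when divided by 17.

x ≡ 16 (mod 17) gives x ∈ {16, 33}.
The first of these with x mod 29 = 4 is 33.

33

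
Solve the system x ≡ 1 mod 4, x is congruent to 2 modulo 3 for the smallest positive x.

5

Since 3·3 ≡ 1 (mod 4), take x = 2 + 3·((1−2)·3 mod 4) = 2 + 3·1 = 5.
Check: 5 mod 4 = 1, 5 mod 3 = 2.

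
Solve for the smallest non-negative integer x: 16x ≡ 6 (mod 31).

16⁻¹ ≡ 2 (mod 31) because 16·2 = 32 = 1·31 + 1.
So x ≡ 2·6 = 12 ≡ 12 (mod 31).
Check: 16·12 = 192 = 6·31 + 6.

12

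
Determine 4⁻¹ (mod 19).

5

4·5 = 20 = 1·19 + 1, so 4⁻¹ ≡ 5 (mod 19).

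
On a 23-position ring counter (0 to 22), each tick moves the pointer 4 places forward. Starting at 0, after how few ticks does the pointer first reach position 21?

11

4⁻¹ ≡ 6 (mod 23) because 4·6 = 24 = 1·23 + 1.
Multiplying both sides by 6: x ≡ 6·21 = 126 ≡ 11 (mod 23).
Check: 4·11 = 44 = 1·23 + 21.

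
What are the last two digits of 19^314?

21

Successive squares of 19 mod 100: 19^1≡19, 19^2≡61, 19^4≡21, 19^8≡41, 19^16≡81, 19^32≡61, 19^64≡21, 19^128≡41, 19^256≡81.
Since 314 = 2 + 8 + 16 + 32 + 256 in binary, 19^314 ≡ 61·41·81·61·81 ≡ 21 (mod 100).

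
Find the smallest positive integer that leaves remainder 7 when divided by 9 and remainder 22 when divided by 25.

Since 25·4 ≡ 1 (mod 9), take x = 22 + 25·((7−22)·4 mod 9) = 22 + 25·3 = 97.
Check: 97 mod 9 = 7, 97 mod 25 = 22.

97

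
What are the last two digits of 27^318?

69

Successive squares of 27 mod 100: 27^1≡27, 27^2≡29, 27^4≡41, 27^8≡81, 27^16≡61, 27^32≡21, 27^64≡41, 27^128≡81, 27^256≡61.
318 = 2 + 4 + 8 + 16 + 32 + 256, so 27^318 ≡ 29·41·81·61·21·61 ≡ 69 (mod 100).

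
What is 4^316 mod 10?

6

Powers of 4 mod 10 repeat with period 2: 4, 6.
316 mod 2 = 0, so the last digit matches 4^2 = 6.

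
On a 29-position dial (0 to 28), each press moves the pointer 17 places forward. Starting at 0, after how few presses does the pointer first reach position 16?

18

The inverse of 17 mod 29 is 12 (since 17·12 = 204 ≡ 1).
So x ≡ 12·16 = 192 ≡ 18 (mod 29).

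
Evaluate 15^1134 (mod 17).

Square-and-reduce mod 17: 15^1≡15, 15^2≡4, 15^4≡16, 15^8≡1, 15^16≡1, 15^32≡1, 15^64≡1, 15^128≡1, 15^256≡1, 15^512≡1, 15^1024≡1.
1134 = 2 + 4 + 8 + 32 + 64 + 1024, so 15^1134 ≡ 4·16·1·1·1·1 ≡ 13 (mod 17).

13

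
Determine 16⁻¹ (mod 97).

91

16·91 = 1456 = 15·97 + 1, so 16⁻¹ ≡ 91 (mod 97).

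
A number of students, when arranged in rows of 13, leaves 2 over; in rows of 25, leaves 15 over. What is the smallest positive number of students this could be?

15

x ≡ 2 (mod 13) gives x ∈ {2, 15}.
The first of these with x mod 25 = 15 is 15.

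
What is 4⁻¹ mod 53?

53 = 13·4 + 1
4 = 4·1 + 0
Back-substituting gives 4·40 ≡ 1 (mod 53).

40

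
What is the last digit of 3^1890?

9

Powers of 3 mod 10 repeat with period 4: 3, 9, 7, 1.
1890 leaves remainder 2 on division by 4, so 3^1890 ends in 9.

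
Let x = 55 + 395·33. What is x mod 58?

40

395·33 = 13035.
13035 = 224·58 + 43, so 13035 mod 58 = 43.
(55 + 43) mod 58 = 40.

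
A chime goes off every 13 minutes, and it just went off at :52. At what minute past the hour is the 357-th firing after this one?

13

357·13 = 4641.
Dividing 4641 by 60 gives quotient 77 and remainder 21.
(52 + 21) mod 60 = 13.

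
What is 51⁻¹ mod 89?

7

51·7 = 357 = 4·89 + 1, so 51⁻¹ ≡ 7 (mod 89).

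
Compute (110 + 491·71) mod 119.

104

491·71 = 34861.
Dividing 34861 by 119 gives quotient 292 and remainder 113.
(110 + 113) mod 119 = 104.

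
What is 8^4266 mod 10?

4

Last digits of 8^n: 8, 4, 2, 6 (period 4).
4266 mod 4 = 2, so the last digit matches 8^2 = 4.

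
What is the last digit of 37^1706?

9

Powers of 7 mod 10 repeat with period 4: 7, 9, 3, 1.
1706 leaves remainder 2 on division by 4, so 37^1706 ends in 9.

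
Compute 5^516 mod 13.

1

By repeated squaring mod 13: 5^1≡5, 5^2≡12, 5^4≡1, 5^8≡1, 5^16≡1, 5^32≡1, 5^64≡1, 5^128≡1, 5^256≡1, 5^512≡1.
516 = 4 + 512, so 5^516 ≡ 1·1 ≡ 1 (mod 13).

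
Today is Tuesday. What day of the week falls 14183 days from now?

14183 − 2026·7 = 1, so 14183 ≡ 1 (mod 7).
Tuesday + 1 day → Wednesday.

Wednesday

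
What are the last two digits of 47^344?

Square-and-reduce mod 100: 47^1≡47, 47^2≡9, 47^4≡81, 47^8≡61, 47^16≡21, 47^32≡41, 47^64≡81, 47^128≡61, 47^256≡21.
344 = 8 + 16 + 64 + 256, so 47^344 ≡ 61·21·81·21 ≡ 81 (mod 100).

81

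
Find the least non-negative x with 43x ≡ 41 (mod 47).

25

The inverse of 43 mod 47 is 35 (since 43·35 = 1505 ≡ 1).
So x ≡ 35·41 = 1435 ≡ 25 (mod 47).
Check: 43·25 = 1075 = 22·47 + 41.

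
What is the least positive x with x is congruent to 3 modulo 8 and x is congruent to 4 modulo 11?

59

x ≡ 3 (mod 8) gives x ∈ {3, 11, 19, 27, 35, 43, 51, 59}.
The first of these with x mod 11 = 4 is 59.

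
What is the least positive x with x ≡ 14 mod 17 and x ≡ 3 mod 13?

133

x ≡ 3 (mod 13) gives x ∈ {3, 16, 29, 42, 55, 68, 81, 94, …}.
The first of these with x mod 17 = 14 is 133.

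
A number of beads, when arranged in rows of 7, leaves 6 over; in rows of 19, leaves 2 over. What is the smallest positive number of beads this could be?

x ≡ 6 (mod 7) gives x ∈ {6, 13, 20, 27, 34, 41, 48, 55, …}.
The first of these with x mod 19 = 2 is 97.

97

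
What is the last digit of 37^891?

Last digits of 7^n: 7, 9, 3, 1 (period 4).
891 leaves remainder 3 on division by 4, so 37^891 ends in 3.

3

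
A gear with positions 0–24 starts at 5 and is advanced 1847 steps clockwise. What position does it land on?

2

1847 mod 25 = 22 (since 73·25 = 1825).
(5 + 22) mod 25 = 2.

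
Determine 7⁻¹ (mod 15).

15 = 2·7 + 1
7 = 7·1 + 0
Back-substituting gives 7·13 ≡ 1 (mod 15).

13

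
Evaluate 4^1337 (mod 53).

Square-and-reduce mod 53: 4^1≡4, 4^2≡16, 4^4≡44, 4^8≡28, 4^16≡42, 4^32≡15, 4^64≡13, 4^128≡10, 4^256≡47, 4^512≡36, 4^1024≡24.
Since 1337 = 1 + 8 + 16 + 32 + 256 + 1024 in binary, 4^1337 ≡ 4·28·42·15·47·24 ≡ 43 (mod 53).

43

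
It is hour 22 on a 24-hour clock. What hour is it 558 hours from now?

558 = 23·24 + 6, so 558 mod 24 = 6.
(22 + 6) mod 24 = 4.

4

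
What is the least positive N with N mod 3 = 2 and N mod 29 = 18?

x ≡ 2 (mod 3) gives x ∈ {2, 5, 8, 11, 14, 17, 20, 23, …}.
The first of these with x mod 29 = 18 is 47.

47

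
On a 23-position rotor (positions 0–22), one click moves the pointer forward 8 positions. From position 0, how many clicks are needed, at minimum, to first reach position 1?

3

8·3 = 24 = 1·23 + 1, so 8⁻¹ ≡ 3 (mod 23).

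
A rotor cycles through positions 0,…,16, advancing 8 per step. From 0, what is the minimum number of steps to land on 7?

8⁻¹ ≡ 15 (mod 17) because 8·15 = 120 = 7·17 + 1.
So x ≡ 15·7 = 105 ≡ 3 (mod 17).

3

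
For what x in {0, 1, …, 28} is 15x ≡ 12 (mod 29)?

24

15⁻¹ ≡ 2 (mod 29) because 15·2 = 30 = 1·29 + 1.
Multiplying both sides by 2: x ≡ 2·12 = 24 ≡ 24 (mod 29).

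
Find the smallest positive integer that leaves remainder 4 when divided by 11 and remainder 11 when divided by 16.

59

Since 16·9 ≡ 1 (mod 11), take x = 11 + 16·((4−11)·9 mod 11) = 11 + 16·3 = 59.
Check: 59 mod 11 = 4, 59 mod 16 = 11.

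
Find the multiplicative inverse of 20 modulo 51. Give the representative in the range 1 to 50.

23

20·23 = 460 = 9·51 + 1, so 20⁻¹ ≡ 23 (mod 51).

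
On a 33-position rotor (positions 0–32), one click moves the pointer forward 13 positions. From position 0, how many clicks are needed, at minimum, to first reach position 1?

13·28 = 364 = 11·33 + 1, so 13⁻¹ ≡ 28 (mod 33).

28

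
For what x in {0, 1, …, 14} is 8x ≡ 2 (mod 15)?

4

The inverse of 8 mod 15 is 2 (since 8·2 = 16 ≡ 1).
Multiplying both sides by 2: x ≡ 2·2 = 4 ≡ 4 (mod 15).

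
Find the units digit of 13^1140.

Last digits of 3^n: 3, 9, 7, 1 (period 4).
1140 mod 4 = 0, so the last digit matches 3^4 = 1.

1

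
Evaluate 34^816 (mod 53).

42

Square-and-reduce mod 53: 34^1≡34, 34^2≡43, 34^4≡47, 34^8≡36, 34^16≡24, 34^32≡46, 34^64≡49, 34^128≡16, 34^256≡44, 34^512≡28.
Since 816 = 16 + 32 + 256 + 512 in binary, 34^816 ≡ 24·46·44·28 ≡ 42 (mod 53).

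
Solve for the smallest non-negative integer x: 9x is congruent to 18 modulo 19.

9⁻¹ ≡ 17 (mod 19) because 9·17 = 153 = 8·19 + 1.
Multiplying both sides by 17: x ≡ 17·18 = 306 ≡ 2 (mod 19).

2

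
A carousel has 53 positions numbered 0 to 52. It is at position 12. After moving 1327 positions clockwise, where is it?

1327 = 25·53 + 2, so 1327 mod 53 = 2.
(12 + 2) mod 53 = 14.

14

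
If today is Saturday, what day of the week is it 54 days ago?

54 − 7·7 = 5, so 54 ≡ 5 (mod 7).
Saturday − 5 days → Monday.

Monday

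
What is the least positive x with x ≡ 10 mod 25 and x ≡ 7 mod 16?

135

x ≡ 7 (mod 16) gives x ∈ {7, 23, 39, 55, 71, 87, 103, 119, …}.
The first of these with x mod 25 = 10 is 135.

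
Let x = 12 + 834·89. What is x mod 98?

52

834·89 = 74226.
Dividing 74226 by 98 gives quotient 757 and remainder 40.
(12 + 40) mod 98 = 52.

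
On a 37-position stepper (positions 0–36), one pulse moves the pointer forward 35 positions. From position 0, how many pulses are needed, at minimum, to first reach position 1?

37 = 1·35 + 2
35 = 17·2 + 1
2 = 2·1 + 0
Back-substituting gives 35·18 ≡ 1 (mod 37).

18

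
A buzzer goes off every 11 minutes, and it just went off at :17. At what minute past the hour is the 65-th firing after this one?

12

65·11 = 715.
715 − 11·60 = 55, so 715 ≡ 55 (mod 60).
(17 + 55) mod 60 = 12.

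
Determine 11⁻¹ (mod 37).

11·27 = 297 = 8·37 + 1, so 11⁻¹ ≡ 27 (mod 37).

27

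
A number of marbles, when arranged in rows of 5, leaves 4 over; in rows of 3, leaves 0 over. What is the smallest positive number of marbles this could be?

x ≡ 0 (mod 3) gives x ∈ {0, 3, 6, 9}.
The first of these with x mod 5 = 4 is 9.

9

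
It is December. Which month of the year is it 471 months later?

471 mod 12 = 3 (since 39·12 = 468).
December + 3 months → March.

March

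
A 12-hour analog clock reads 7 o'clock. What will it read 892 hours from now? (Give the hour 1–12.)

892 = 74·12 + 4, so 892 mod 12 = 4.
7 + 4 → 11 on a 12-hour dial.

11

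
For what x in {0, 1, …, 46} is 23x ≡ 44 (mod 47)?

6

The inverse of 23 mod 47 is 45 (since 23·45 = 1035 ≡ 1).
So x ≡ 45·44 = 1980 ≡ 6 (mod 47).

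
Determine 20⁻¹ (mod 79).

20·4 = 80 = 1·79 + 1, so 20⁻¹ ≡ 4 (mod 79).

4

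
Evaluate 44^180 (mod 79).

46

By repeated squaring mod 79: 44^1≡44, 44^2≡40, 44^4≡20, 44^8≡5, 44^16≡25, 44^32≡72, 44^64≡49, 44^128≡31.
Since 180 = 4 + 16 + 32 + 128 in binary, 44^180 ≡ 20·25·72·31 ≡ 46 (mod 79).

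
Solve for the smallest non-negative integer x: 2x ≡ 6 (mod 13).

The inverse of 2 mod 13 is 7 (since 2·7 = 14 ≡ 1).
So x ≡ 7·6 = 42 ≡ 3 (mod 13).

3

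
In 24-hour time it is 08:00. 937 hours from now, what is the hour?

937 = 39·24 + 1, so 937 mod 24 = 1.
(8 + 1) mod 24 = 9.

9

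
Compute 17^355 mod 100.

93

Square-and-reduce mod 100: 17^1≡17, 17^2≡89, 17^4≡21, 17^8≡41, 17^16≡81, 17^32≡61, 17^64≡21, 17^128≡41, 17^256≡81.
355 = 1 + 2 + 32 + 64 + 256, so 17^355 ≡ 17·89·61·21·81 ≡ 93 (mod 100).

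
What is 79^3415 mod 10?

Last digits of 9^n: 9, 1 (period 2).
3415 leaves remainder 1 on division by 2, so 79^3415 ends in 9.

9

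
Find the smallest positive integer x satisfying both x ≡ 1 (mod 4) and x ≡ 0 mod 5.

Since 5·1 ≡ 1 (mod 4), take x = 0 + 5·((1−0)·1 mod 4) = 0 + 5·1 = 5.
Check: 5 mod 4 = 1, 5 mod 5 = 0.

5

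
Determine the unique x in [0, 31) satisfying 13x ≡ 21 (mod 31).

4

13⁻¹ ≡ 12 (mod 31) because 13·12 = 156 = 5·31 + 1.
Multiplying both sides by 12: x ≡ 12·21 = 252 ≡ 4 (mod 31).
Check: 13·4 = 52 = 1·31 + 21.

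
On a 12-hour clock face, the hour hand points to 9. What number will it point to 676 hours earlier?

5

676 mod 12 = 4 (since 56·12 = 672).
9 − 4 → 5 on a 12-hour dial.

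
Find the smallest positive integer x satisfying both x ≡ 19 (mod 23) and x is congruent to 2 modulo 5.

42

x ≡ 2 (mod 5) gives x ∈ {2, 7, 12, 17, 22, 27, 32, 37, …}.
The first of these with x mod 23 = 19 is 42.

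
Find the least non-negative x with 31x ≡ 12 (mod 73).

31

31⁻¹ ≡ 33 (mod 73) because 31·33 = 1023 = 14·73 + 1.
So x ≡ 33·12 = 396 ≡ 31 (mod 73).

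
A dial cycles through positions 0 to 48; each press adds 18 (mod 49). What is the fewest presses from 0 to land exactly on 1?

30

49 = 2·18 + 13
18 = 1·13 + 5
13 = 2·5 + 3
5 = 1·3 + 2
3 = 1·2 + 1
2 = 2·1 + 0
Back-substituting gives 18·30 ≡ 1 (mod 49).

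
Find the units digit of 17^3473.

Last digits of 7^n: 7, 9, 3, 1 (period 4).
3473 mod 4 = 1, so the last digit matches 7^1 = 7.

7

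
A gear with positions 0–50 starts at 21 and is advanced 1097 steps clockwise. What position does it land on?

1097 − 21·51 = 26, so 1097 ≡ 26 (mod 51).
(21 + 26) mod 51 = 47.

47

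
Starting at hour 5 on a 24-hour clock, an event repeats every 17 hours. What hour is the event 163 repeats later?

163·17 = 2771.
Dividing 2771 by 24 gives quotient 115 and remainder 11.
(5 + 11) mod 24 = 16.

16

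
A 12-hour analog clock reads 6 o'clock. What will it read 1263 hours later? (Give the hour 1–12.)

1263 − 105·12 = 3, so 1263 ≡ 3 (mod 12).
6 + 3 → 9 on a 12-hour dial.

9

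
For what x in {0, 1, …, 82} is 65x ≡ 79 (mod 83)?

65⁻¹ ≡ 23 (mod 83) because 65·23 = 1495 = 18·83 + 1.
So x ≡ 23·79 = 1817 ≡ 74 (mod 83).

74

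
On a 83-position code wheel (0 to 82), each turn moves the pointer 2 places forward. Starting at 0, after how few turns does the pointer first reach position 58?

The inverse of 2 mod 83 is 42 (since 2·42 = 84 ≡ 1).
So x ≡ 42·58 = 2436 ≡ 29 (mod 83).

29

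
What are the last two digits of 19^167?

39

Square-and-reduce mod 100: 19^1≡19, 19^2≡61, 19^4≡21, 19^8≡41, 19^16≡81, 19^32≡61, 19^64≡21, 19^128≡41.
167 = 1 + 2 + 4 + 32 + 128, so 19^167 ≡ 19·61·21·61·41 ≡ 39 (mod 100).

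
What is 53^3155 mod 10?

The units digit of 53^n cycles with period 4: 3, 9, 7, 1, …
3155 mod 4 = 3, so the last digit matches 3^3 = 7.

7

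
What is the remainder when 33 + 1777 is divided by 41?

1777 − 43·41 = 14, so 1777 ≡ 14 (mod 41).
(33 + 14) mod 41 = 6.

6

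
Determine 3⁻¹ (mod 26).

9

3·9 = 27 = 1·26 + 1, so 3⁻¹ ≡ 9 (mod 26).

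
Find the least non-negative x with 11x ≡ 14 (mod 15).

4

The inverse of 11 mod 15 is 11 (since 11·11 = 121 ≡ 1).
Multiplying both sides by 11: x ≡ 11·14 = 154 ≡ 4 (mod 15).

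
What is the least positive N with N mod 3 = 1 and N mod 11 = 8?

Since 11·2 ≡ 1 (mod 3), take x = 8 + 11·((1−8)·2 mod 3) = 8 + 11·1 = 19.
Check: 19 mod 3 = 1, 19 mod 11 = 8.

19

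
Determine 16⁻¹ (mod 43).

35

43 = 2·16 + 11
16 = 1·11 + 5
11 = 2·5 + 1
5 = 5·1 + 0
Back-substituting gives 16·35 ≡ 1 (mod 43).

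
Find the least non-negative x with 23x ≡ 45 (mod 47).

4

The inverse of 23 mod 47 is 45 (since 23·45 = 1035 ≡ 1).
So x ≡ 45·45 = 2025 ≡ 4 (mod 47).
Check: 23·4 = 92 = 1·47 + 45.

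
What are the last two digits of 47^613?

27

Successive squares of 47 mod 100: 47^1≡47, 47^2≡9, 47^4≡81, 47^8≡61, 47^16≡21, 47^32≡41, 47^64≡81, 47^128≡61, 47^256≡21, 47^512≡41.
Since 613 = 1 + 4 + 32 + 64 + 512 in binary, 47^613 ≡ 47·81·41·81·41 ≡ 27 (mod 100).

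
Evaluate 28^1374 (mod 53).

Successive squares of 28 mod 53: 28^1≡28, 28^2≡42, 28^4≡15, 28^8≡13, 28^16≡10, 28^32≡47, 28^64≡36, 28^128≡24, 28^256≡46, 28^512≡49, 28^1024≡16.
Since 1374 = 2 + 4 + 8 + 16 + 64 + 256 + 1024 in binary, 28^1374 ≡ 42·15·13·10·36·46·16 ≡ 46 (mod 53).

46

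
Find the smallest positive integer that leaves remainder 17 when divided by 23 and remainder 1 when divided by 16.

Since 16·13 ≡ 1 (mod 23), take x = 1 + 16·((17−1)·13 mod 23) = 1 + 16·1 = 17.
Check: 17 mod 23 = 17, 17 mod 16 = 1.

17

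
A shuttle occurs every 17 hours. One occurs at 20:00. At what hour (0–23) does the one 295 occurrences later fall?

295·17 = 5015.
5015 = 208·24 + 23, so 5015 mod 24 = 23.
(20 + 23) mod 24 = 19.

19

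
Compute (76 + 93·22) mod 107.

93·22 = 2046.
2046 mod 107 = 13 (since 19·107 = 2033).
(76 + 13) mod 107 = 89.

89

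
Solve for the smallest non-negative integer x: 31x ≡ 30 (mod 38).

12

The inverse of 31 mod 38 is 27 (since 31·27 = 837 ≡ 1).
Multiplying both sides by 27: x ≡ 27·30 = 810 ≡ 12 (mod 38).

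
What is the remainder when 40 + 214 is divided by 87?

80

214 = 2·87 + 40, so 214 mod 87 = 40.
(40 + 40) mod 87 = 80.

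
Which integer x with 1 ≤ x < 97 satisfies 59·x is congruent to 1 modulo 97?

59·74 = 4366 = 45·97 + 1, so 59⁻¹ ≡ 74 (mod 97).

74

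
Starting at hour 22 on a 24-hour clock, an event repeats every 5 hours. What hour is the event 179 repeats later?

5

179·5 = 895.
895 mod 24 = 7 (since 37·24 = 888).
(22 + 7) mod 24 = 5.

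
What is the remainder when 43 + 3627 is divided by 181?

50

3627 mod 181 = 7 (since 20·181 = 3620).
(43 + 7) mod 181 = 50.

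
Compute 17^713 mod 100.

37

Square-and-reduce mod 100: 17^1≡17, 17^2≡89, 17^4≡21, 17^8≡41, 17^16≡81, 17^32≡61, 17^64≡21, 17^128≡41, 17^256≡81, 17^512≡61.
713 = 1 + 8 + 64 + 128 + 512, so 17^713 ≡ 17·41·21·41·61 ≡ 37 (mod 100).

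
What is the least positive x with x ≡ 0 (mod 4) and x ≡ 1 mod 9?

28

x ≡ 0 (mod 4) gives x ∈ {0, 4, 8, 12, 16, 20, 24, 28}.
The first of these with x mod 9 = 1 is 28.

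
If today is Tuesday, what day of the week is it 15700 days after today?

Dividing 15700 by 7 gives quotient 2242 and remainder 6.
Tuesday + 6 days → Monday.

Monday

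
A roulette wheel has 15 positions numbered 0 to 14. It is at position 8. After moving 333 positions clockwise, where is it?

11

Dividing 333 by 15 gives quotient 22 and remainder 3.
(8 + 3) mod 15 = 11.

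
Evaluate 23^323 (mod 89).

54

Square-and-reduce mod 89: 23^1≡23, 23^2≡84, 23^4≡25, 23^8≡2, 23^16≡4, 23^32≡16, 23^64≡78, 23^128≡32, 23^256≡45.
Since 323 = 1 + 2 + 64 + 256 in binary, 23^323 ≡ 23·84·78·45 ≡ 54 (mod 89).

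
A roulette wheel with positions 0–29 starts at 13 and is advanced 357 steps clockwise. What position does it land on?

Dividing 357 by 30 gives quotient 11 and remainder 27.
(13 + 27) mod 30 = 10.

10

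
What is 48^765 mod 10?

The units digit of 48^n cycles with period 4: 8, 4, 2, 6, …
765 leaves remainder 1 on division by 4, so 48^765 ends in 8.

8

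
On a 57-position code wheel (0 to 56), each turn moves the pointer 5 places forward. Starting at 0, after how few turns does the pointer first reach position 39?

42

The inverse of 5 mod 57 is 23 (since 5·23 = 115 ≡ 1).
So x ≡ 23·39 = 897 ≡ 42 (mod 57).
Check: 5·42 = 210 = 3·57 + 39.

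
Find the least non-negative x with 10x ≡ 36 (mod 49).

10⁻¹ ≡ 5 (mod 49) because 10·5 = 50 = 1·49 + 1.
Multiplying both sides by 5: x ≡ 5·36 = 180 ≡ 33 (mod 49).
Check: 10·33 = 330 = 6·49 + 36.

33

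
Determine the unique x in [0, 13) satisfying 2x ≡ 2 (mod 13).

1

2⁻¹ ≡ 7 (mod 13) because 2·7 = 14 = 1·13 + 1.
So x ≡ 7·2 = 14 ≡ 1 (mod 13).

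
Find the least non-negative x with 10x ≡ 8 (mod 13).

The inverse of 10 mod 13 is 4 (since 10·4 = 40 ≡ 1).
Multiplying both sides by 4: x ≡ 4·8 = 32 ≡ 6 (mod 13).

6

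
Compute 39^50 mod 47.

7

Square-and-reduce mod 47: 39^1≡39, 39^2≡17, 39^4≡7, 39^8≡2, 39^16≡4, 39^32≡16.
50 = 2 + 16 + 32, so 39^50 ≡ 17·4·16 ≡ 7 (mod 47).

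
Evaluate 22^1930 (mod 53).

By repeated squaring mod 53: 22^1≡22, 22^2≡7, 22^4≡49, 22^8≡16, 22^16≡44, 22^32≡28, 22^64≡42, 22^128≡15, 22^256≡13, 22^512≡10, 22^1024≡47.
1930 = 2 + 8 + 128 + 256 + 512 + 1024, so 22^1930 ≡ 7·16·15·13·10·47 ≡ 25 (mod 53).

25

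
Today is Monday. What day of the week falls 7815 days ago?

Friday

7815 mod 7 = 3 (since 1116·7 = 7812).
Monday − 3 days → Friday.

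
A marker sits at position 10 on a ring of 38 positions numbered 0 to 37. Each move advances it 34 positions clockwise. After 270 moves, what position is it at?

270·34 = 9180.
9180 = 241·38 + 22, so 9180 mod 38 = 22.
(10 + 22) mod 38 = 32.

32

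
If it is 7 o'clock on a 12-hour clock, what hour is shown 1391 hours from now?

Dividing 1391 by 12 gives quotient 115 and remainder 11.
7 + 11 → 6 on a 12-hour dial.

6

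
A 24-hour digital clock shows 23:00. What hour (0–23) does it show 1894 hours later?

1894 − 78·24 = 22, so 1894 ≡ 22 (mod 24).
(23 + 22) mod 24 = 21.

21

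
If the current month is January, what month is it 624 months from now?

January

624 mod 12 = 0 (since 52·12 = 624).
January + 0 months → January.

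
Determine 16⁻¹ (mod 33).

16·31 = 496 = 15·33 + 1, so 16⁻¹ ≡ 31 (mod 33).

31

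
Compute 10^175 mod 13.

10

Successive squares of 10 mod 13: 10^1≡10, 10^2≡9, 10^4≡3, 10^8≡9, 10^16≡3, 10^32≡9, 10^64≡3, 10^128≡9.
175 = 1 + 2 + 4 + 8 + 32 + 128, so 10^175 ≡ 10·9·3·9·9·9 ≡ 10 (mod 13).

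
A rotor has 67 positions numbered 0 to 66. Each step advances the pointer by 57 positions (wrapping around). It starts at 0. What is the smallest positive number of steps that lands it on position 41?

57⁻¹ ≡ 20 (mod 67) because 57·20 = 1140 = 17·67 + 1.
So x ≡ 20·41 = 820 ≡ 16 (mod 67).

16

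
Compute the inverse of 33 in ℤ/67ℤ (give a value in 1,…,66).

33·65 = 2145 = 32·67 + 1, so 33⁻¹ ≡ 65 (mod 67).

65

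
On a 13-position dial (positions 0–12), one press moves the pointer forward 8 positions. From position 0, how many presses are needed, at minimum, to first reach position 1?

8·5 = 40 = 3·13 + 1, so 8⁻¹ ≡ 5 (mod 13).

5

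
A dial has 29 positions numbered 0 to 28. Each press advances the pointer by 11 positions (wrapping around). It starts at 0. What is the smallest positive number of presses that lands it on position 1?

The inverse of 11 mod 29 is 8 (since 11·8 = 88 ≡ 1).
Multiplying both sides by 8: x ≡ 8·1 = 8 ≡ 8 (mod 29).

8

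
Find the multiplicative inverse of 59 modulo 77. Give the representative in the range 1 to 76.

47

59·47 = 2773 = 36·77 + 1, so 59⁻¹ ≡ 47 (mod 77).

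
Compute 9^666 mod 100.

Square-and-reduce mod 100: 9^1≡9, 9^2≡81, 9^4≡61, 9^8≡21, 9^16≡41, 9^32≡81, 9^64≡61, 9^128≡21, 9^256≡41, 9^512≡81.
666 = 2 + 8 + 16 + 128 + 512, so 9^666 ≡ 81·21·41·21·81 ≡ 41 (mod 100).

41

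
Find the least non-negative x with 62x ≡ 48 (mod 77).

The inverse of 62 mod 77 is 41 (since 62·41 = 2542 ≡ 1).
Multiplying both sides by 41: x ≡ 41·48 = 1968 ≡ 43 (mod 77).
Check: 62·43 = 2666 = 34·77 + 48.

43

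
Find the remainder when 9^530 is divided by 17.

13

Square-and-reduce mod 17: 9^1≡9, 9^2≡13, 9^4≡16, 9^8≡1, 9^16≡1, 9^32≡1, 9^64≡1, 9^128≡1, 9^256≡1, 9^512≡1.
530 = 2 + 16 + 512, so 9^530 ≡ 13·1·1 ≡ 13 (mod 17).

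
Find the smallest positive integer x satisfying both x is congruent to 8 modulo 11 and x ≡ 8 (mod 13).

8

Since 13·6 ≡ 1 (mod 11), take x = 8 + 13·((8−8)·6 mod 11) = 8 + 13·0 = 8.
Check: 8 mod 11 = 8, 8 mod 13 = 8.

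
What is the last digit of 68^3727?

The units digit of 68^n cycles with period 4: 8, 4, 2, 6, …
3727 leaves remainder 3 on division by 4, so 68^3727 ends in 2.

2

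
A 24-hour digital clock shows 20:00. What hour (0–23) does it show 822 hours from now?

2

Dividing 822 by 24 gives quotient 34 and remainder 6.
(20 + 6) mod 24 = 2.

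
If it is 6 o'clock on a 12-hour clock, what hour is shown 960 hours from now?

960 − 80·12 = 0, so 960 ≡ 0 (mod 12).
6 + 0 → 6 on a 12-hour dial.

6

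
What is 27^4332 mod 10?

1

Powers of 7 mod 10 repeat with period 4: 7, 9, 3, 1.
4332 mod 4 = 0, so the last digit matches 7^4 = 1.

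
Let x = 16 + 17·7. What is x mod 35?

17·7 = 119.
Dividing 119 by 35 gives quotient 3 and remainder 14.
(16 + 14) mod 35 = 30.

30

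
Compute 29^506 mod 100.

Square-and-reduce mod 100: 29^1≡29, 29^2≡41, 29^4≡81, 29^8≡61, 29^16≡21, 29^32≡41, 29^64≡81, 29^128≡61, 29^256≡21.
Since 506 = 2 + 8 + 16 + 32 + 64 + 128 + 256 in binary, 29^506 ≡ 41·61·21·41·81·61·21 ≡ 21 (mod 100).

21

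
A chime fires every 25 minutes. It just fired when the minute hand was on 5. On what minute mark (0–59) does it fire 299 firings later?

40

299·25 = 7475.
7475 = 124·60 + 35, so 7475 mod 60 = 35.
(5 + 35) mod 60 = 40.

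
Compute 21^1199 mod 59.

Successive squares of 21 mod 59: 21^1≡21, 21^2≡28, 21^4≡17, 21^8≡53, 21^16≡36, 21^32≡57, 21^64≡4, 21^128≡16, 21^256≡20, 21^512≡46, 21^1024≡51.
Since 1199 = 1 + 2 + 4 + 8 + 32 + 128 + 1024 in binary, 21^1199 ≡ 21·28·17·53·57·16·51 ≡ 9 (mod 59).

9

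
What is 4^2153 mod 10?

The units digit of 4^n cycles with period 2: 4, 6, …
2153 leaves remainder 1 on division by 2, so 4^2153 ends in 4.

4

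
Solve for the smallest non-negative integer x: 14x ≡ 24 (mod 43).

14

The inverse of 14 mod 43 is 40 (since 14·40 = 560 ≡ 1).
Multiplying both sides by 40: x ≡ 40·24 = 960 ≡ 14 (mod 43).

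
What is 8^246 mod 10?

4

The units digit of 8^n cycles with period 4: 8, 4, 2, 6, …
246 mod 4 = 2, so the last digit matches 8^2 = 4.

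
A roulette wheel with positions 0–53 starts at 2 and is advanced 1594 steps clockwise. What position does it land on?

30

Dividing 1594 by 54 gives quotient 29 and remainder 28.
(2 + 28) mod 54 = 30.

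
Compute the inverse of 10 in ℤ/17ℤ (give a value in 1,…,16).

12

10·12 = 120 = 7·17 + 1, so 10⁻¹ ≡ 12 (mod 17).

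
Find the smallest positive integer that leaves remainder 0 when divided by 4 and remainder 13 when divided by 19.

32

Since 19·3 ≡ 1 (mod 4), take x = 13 + 19·((0−13)·3 mod 4) = 13 + 19·1 = 32.
Check: 32 mod 4 = 0, 32 mod 19 = 13.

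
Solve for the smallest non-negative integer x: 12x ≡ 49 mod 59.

9

The inverse of 12 mod 59 is 5 (since 12·5 = 60 ≡ 1).
So x ≡ 5·49 = 245 ≡ 9 (mod 59).
Check: 12·9 = 108 = 1·59 + 49.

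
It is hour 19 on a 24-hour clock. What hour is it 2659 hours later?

14

2659 mod 24 = 19 (since 110·24 = 2640).
(19 + 19) mod 24 = 14.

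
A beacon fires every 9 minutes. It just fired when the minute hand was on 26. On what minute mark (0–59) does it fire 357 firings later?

357·9 = 3213.
3213 − 53·60 = 33, so 3213 ≡ 33 (mod 60).
(26 + 33) mod 60 = 59.

59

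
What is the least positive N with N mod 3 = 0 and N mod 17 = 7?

Since 17·2 ≡ 1 (mod 3), take x = 7 + 17·((0−7)·2 mod 3) = 7 + 17·1 = 24.
Check: 24 mod 3 = 0, 24 mod 17 = 7.

24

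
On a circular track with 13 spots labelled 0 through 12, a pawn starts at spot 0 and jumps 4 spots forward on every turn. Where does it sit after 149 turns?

11

149·4 = 596.
596 mod 13 = 11 (since 45·13 = 585).
(0 + 11) mod 13 = 11.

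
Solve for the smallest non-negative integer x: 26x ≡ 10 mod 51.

The inverse of 26 mod 51 is 2 (since 26·2 = 52 ≡ 1).
Multiplying both sides by 2: x ≡ 2·10 = 20 ≡ 20 (mod 51).

20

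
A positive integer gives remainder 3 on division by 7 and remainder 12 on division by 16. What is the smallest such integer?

108

x ≡ 3 (mod 7) gives x ∈ {3, 10, 17, 24, 31, 38, 45, 52, …}.
The first of these with x mod 16 = 12 is 108.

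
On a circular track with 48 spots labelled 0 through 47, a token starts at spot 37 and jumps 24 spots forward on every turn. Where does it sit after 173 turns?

13

173·24 = 4152.
4152 = 86·48 + 24, so 4152 mod 48 = 24.
(37 + 24) mod 48 = 13.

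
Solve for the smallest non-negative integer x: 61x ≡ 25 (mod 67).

The inverse of 61 mod 67 is 11 (since 61·11 = 671 ≡ 1).
So x ≡ 11·25 = 275 ≡ 7 (mod 67).
Check: 61·7 = 427 = 6·67 + 25.

7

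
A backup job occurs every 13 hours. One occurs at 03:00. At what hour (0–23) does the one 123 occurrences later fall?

18

123·13 = 1599.
1599 − 66·24 = 15, so 1599 ≡ 15 (mod 24).
(3 + 15) mod 24 = 18.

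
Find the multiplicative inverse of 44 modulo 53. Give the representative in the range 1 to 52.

47

53 = 1·44 + 9
44 = 4·9 + 8
9 = 1·8 + 1
8 = 8·1 + 0
Back-substituting gives 44·47 ≡ 1 (mod 53).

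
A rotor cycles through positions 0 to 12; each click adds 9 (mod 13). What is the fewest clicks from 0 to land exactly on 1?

3

9·3 = 27 = 2·13 + 1, so 9⁻¹ ≡ 3 (mod 13).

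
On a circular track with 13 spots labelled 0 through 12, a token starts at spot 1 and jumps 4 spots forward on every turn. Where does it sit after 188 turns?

12

188·4 = 752.
Dividing 752 by 13 gives quotient 57 and remainder 11.
(1 + 11) mod 13 = 12.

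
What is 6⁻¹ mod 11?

6·2 = 12 = 1·11 + 1, so 6⁻¹ ≡ 2 (mod 11).

2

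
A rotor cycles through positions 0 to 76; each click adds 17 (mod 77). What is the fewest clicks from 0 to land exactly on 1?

77 = 4·17 + 9
17 = 1·9 + 8
9 = 1·8 + 1
8 = 8·1 + 0
Back-substituting gives 17·68 ≡ 1 (mod 77).

68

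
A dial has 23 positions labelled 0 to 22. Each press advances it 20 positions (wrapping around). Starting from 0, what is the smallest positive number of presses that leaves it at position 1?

15

23 = 1·20 + 3
20 = 6·3 + 2
3 = 1·2 + 1
2 = 2·1 + 0
Back-substituting gives 20·15 ≡ 1 (mod 23).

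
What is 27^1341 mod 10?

7

The units digit of 27^n cycles with period 4: 7, 9, 3, 1, …
1341 leaves remainder 1 on division by 4, so 27^1341 ends in 7.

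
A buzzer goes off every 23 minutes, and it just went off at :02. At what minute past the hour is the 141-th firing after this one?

5

141·23 = 3243.
3243 mod 60 = 3 (since 54·60 = 3240).
(2 + 3) mod 60 = 5.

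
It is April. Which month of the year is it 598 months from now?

February

Dividing 598 by 12 gives quotient 49 and remainder 10.
April + 10 months → February.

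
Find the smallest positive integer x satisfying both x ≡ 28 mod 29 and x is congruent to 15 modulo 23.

521

Since 23·24 ≡ 1 (mod 29), take x = 15 + 23·((28−15)·24 mod 29) = 15 + 23·22 = 521.
Check: 521 mod 29 = 28, 521 mod 23 = 15.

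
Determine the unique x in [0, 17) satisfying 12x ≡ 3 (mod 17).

13

12⁻¹ ≡ 10 (mod 17) because 12·10 = 120 = 7·17 + 1.
So x ≡ 10·3 = 30 ≡ 13 (mod 17).
Check: 12·13 = 156 = 9·17 + 3.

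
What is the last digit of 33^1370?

9

The units digit of 33^n cycles with period 4: 3, 9, 7, 1, …
1370 leaves remainder 2 on division by 4, so 33^1370 ends in 9.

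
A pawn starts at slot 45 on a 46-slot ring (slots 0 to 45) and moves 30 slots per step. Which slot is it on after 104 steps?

104·30 = 3120.
3120 = 67·46 + 38, so 3120 mod 46 = 38.
(45 + 38) mod 46 = 37.

37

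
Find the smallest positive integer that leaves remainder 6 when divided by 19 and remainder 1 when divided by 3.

x ≡ 1 (mod 3) gives x ∈ {1, 4, 7, 10, 13, 16, 19, 22, …}.
The first of these with x mod 19 = 6 is 25.

25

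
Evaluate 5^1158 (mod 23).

Square-and-reduce mod 23: 5^1≡5, 5^2≡2, 5^4≡4, 5^8≡16, 5^16≡3, 5^32≡9, 5^64≡12, 5^128≡6, 5^256≡13, 5^512≡8, 5^1024≡18.
1158 = 2 + 4 + 128 + 1024, so 5^1158 ≡ 2·4·6·18 ≡ 13 (mod 23).

13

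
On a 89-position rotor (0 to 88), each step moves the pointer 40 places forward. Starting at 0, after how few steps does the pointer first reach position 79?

40⁻¹ ≡ 69 (mod 89) because 40·69 = 2760 = 31·89 + 1.
Multiplying both sides by 69: x ≡ 69·79 = 5451 ≡ 22 (mod 89).

22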